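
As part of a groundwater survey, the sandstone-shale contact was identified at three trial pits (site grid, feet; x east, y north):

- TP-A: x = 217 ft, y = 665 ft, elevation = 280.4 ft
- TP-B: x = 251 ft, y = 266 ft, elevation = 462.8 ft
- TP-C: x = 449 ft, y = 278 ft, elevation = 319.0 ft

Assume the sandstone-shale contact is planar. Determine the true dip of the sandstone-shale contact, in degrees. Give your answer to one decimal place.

40.9°

Let the plane be z = a·x + b·y + c.
TP-B−TP-A: 34a − 399b = 182.4;  TP-C−TP-A: 232a − 387b = 38.6.
Solving gives a = −0.69497, b = −0.51636.
Gradient magnitude |∇z| = √(a² + b²) = √(0.48298 + 0.26663) = 0.86580.
True dip = arctan(0.86580) = 40.9°, dipping toward NE (azimuth ≈ 053°).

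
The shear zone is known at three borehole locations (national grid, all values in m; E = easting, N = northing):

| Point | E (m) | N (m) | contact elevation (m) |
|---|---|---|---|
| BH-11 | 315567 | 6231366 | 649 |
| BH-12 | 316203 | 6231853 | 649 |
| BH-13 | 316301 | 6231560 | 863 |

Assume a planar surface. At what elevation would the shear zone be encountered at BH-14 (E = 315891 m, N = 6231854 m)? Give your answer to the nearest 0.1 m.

509.5 m

Let the plane be z = a·E + b·N + c.
BH-12−BH-11: 636a + 487b = 0;  BH-13−BH-11: 734a + 194b = 214.
Solving gives a = 0.445235267, b = −0.581457146.
Then c = 649 − a·315567 − b·6231366 = 3483419.73.
At (315891, 6231854): z = 140645.8 − 3623556.0 + 3483419.73 = 509.5 m.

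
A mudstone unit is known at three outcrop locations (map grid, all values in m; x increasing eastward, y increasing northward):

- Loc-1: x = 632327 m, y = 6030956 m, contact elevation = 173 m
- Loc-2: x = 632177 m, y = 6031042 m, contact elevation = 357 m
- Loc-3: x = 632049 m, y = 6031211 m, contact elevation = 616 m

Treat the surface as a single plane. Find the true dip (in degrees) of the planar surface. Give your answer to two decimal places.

50.92°

Two edge vectors: Loc-1→Loc-2 = (-150, 86, 184), Loc-1→Loc-3 = (-278, 255, 443).
Normal n = (Loc-1→Loc-2) × (Loc-1→Loc-3) = (-8822, 15298, -14342).
So ∂z/∂x = −n_x/n_z = −0.61512 and ∂z/∂y = −n_y/n_z = 1.06666.
Gradient magnitude |∇z| = √(a² + b²) = √(0.37837 + 1.13776) = 1.23131.
True dip = arctan(1.23131) = 50.92°, dipping toward SSE (azimuth ≈ 150°).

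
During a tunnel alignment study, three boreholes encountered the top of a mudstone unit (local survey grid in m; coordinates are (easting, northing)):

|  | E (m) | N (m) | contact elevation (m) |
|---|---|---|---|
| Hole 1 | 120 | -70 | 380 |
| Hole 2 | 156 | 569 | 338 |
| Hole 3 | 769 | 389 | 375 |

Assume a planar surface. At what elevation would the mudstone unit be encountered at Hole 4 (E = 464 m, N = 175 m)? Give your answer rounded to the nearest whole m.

377 m

Let the plane be z = a·E + b·N + c.
Hole 2−Hole 1: 36a + 639b = −42;  Hole 3−Hole 1: 649a + 459b = −5.
Solving gives a = 0.04039, b = −0.06800.
Then c = 380 − a·120 − b·-70 = 370.39.
At (464, 175): z = 18.7 − 11.9 + 370.39 = 377.2 m.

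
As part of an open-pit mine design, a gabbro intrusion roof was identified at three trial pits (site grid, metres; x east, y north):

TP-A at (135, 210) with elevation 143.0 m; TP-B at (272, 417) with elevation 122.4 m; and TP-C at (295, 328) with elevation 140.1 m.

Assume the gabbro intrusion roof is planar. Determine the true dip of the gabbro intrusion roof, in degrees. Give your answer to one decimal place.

11.4°

Two edge vectors: TP-A→TP-B = (137, 207, -20.6), TP-A→TP-C = (160, 118, -2.9).
Normal n = (TP-A→TP-B) × (TP-A→TP-C) = (1830.5, -2898.7, -16954).
So ∂z/∂x = −n_x/n_z = 0.10797 and ∂z/∂y = −n_y/n_z = −0.17097.
Gradient magnitude |∇z| = √(a² + b²) = √(0.01166 + 0.02923) = 0.20221.
True dip = arctan(0.20221) = 11.4°, dipping toward NNW (azimuth ≈ 328°).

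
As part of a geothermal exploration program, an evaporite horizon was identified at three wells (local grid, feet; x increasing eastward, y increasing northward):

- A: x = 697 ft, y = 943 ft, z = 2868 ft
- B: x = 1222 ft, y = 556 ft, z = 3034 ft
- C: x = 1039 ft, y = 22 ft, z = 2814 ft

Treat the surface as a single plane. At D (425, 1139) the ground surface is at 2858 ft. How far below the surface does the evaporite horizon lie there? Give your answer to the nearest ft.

77 ft

Let the plane be z = a·x + b·y + c.
B−A: 525a − 387b = 166;  C−A: 342a − 921b = −54.
Solving gives a = 0.49487, b = 0.24239.
Then c = 2868 − a·697 − b·943 = 2294.50.
At (425, 1139): z_contact = 210.3 + 276.1 + 2294.50 = 2780.9 ft.
Depth below ground = 2858 − 2780.9 = 77 ft.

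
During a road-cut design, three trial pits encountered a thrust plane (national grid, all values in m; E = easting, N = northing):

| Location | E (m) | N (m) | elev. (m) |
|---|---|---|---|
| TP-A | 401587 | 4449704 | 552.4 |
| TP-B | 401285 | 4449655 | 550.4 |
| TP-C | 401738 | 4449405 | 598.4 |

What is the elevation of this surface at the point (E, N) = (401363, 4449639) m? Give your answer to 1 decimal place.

554.9 m

Let the plane be z = a·E + b·N + c.
TP-B−TP-A: −302a − 49b = −2;  TP-C−TP-A: 151a − 299b = 46.
Solving gives a = 0.029192299, b = −0.139103555.
Then c = 552.4 − a·401587 − b·4449704 = 607798.80.
At (401363, 4449639): z = 11716.7 − 618960.6 + 607798.80 = 554.9 m.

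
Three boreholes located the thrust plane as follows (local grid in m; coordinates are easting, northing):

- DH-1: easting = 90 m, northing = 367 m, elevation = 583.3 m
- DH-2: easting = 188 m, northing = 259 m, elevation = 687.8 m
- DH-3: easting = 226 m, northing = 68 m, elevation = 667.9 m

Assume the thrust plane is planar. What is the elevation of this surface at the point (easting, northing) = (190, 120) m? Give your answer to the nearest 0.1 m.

634.5 m

Two edge vectors: DH-1→DH-2 = (98, -108, 104.5), DH-1→DH-3 = (136, -299, 84.6).
Normal n = (DH-1→DH-2) × (DH-1→DH-3) = (22108.7, 5921.2, -14614).
So ∂z/∂easting = −n_x/n_z = 1.51284 and ∂z/∂northing = −n_y/n_z = 0.40517.
Intercept c from DH-1: 583.3 − 136.16 − 148.70 = 298.45.
At (190, 120): z = 287.4 + 48.6 + 298.45 = 634.5 m.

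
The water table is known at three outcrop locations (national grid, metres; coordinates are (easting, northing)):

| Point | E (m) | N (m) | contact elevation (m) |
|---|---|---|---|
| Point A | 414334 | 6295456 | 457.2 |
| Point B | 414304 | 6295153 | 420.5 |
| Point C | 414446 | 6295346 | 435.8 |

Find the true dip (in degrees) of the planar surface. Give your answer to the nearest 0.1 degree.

Let the plane be z = a·E + b·N + c.
Point B−Point A: −30a − 303b = −36.7;  Point C−Point A: 112a − 110b = −21.4.
Solving gives a = −0.06572, b = 0.12763.
Gradient magnitude |∇z| = √(a² + b²) = √(0.00432 + 0.01629) = 0.14356.
True dip = arctan(0.14356) = 8.2°, dipping toward SSE (azimuth ≈ 153°).

8.2°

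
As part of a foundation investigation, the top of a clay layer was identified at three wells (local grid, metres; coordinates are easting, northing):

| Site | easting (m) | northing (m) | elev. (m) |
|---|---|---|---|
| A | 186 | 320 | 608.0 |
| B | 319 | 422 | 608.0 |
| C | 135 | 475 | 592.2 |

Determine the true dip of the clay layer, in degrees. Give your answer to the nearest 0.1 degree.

Let the plane be z = a·easting + b·northing + c.
B−A: 133a + 102b = 0;  C−A: −51a + 155b = −15.8.
Solving gives a = 0.06242, b = −0.08140.
Gradient magnitude |∇z| = √(a² + b²) = √(0.00390 + 0.00663) = 0.10258.
True dip = arctan(0.10258) = 5.9°, dipping toward NW (azimuth ≈ 323°).

5.9°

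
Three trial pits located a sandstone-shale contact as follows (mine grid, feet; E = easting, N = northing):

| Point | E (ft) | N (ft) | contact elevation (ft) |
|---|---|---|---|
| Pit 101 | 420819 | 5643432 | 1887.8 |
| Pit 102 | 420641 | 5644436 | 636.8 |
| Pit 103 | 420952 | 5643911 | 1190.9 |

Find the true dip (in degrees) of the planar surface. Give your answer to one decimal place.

Two edge vectors: Pit 101→Pit 102 = (-178, 1004, -1251), Pit 101→Pit 103 = (133, 479, -696.9).
Normal n = (Pit 101→Pit 102) × (Pit 101→Pit 103) = (-100458.6, -290431.2, -218794).
So ∂z/∂E = −n_x/n_z = −0.45915 and ∂z/∂N = −n_y/n_z = −1.32742.
Gradient magnitude |∇z| = √(a² + b²) = √(0.21082 + 1.76204) = 1.40458.
True dip = arctan(1.40458) = 54.6°, dipping toward NNE (azimuth ≈ 019°).

54.6°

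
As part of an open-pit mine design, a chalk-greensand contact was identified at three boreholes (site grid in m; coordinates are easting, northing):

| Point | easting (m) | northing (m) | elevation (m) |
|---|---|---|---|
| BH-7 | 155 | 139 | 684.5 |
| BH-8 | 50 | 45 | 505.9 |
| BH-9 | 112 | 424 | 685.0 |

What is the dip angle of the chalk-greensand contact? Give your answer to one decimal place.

56.6°

Two edge vectors: BH-7→BH-8 = (-105, -94, -178.6), BH-7→BH-9 = (-43, 285, 0.5).
Normal n = (BH-7→BH-8) × (BH-7→BH-9) = (50854, 7732.3, -33967).
So ∂z/∂easting = −n_x/n_z = 1.49716 and ∂z/∂northing = −n_y/n_z = 0.22764.
Gradient magnitude |∇z| = √(a² + b²) = √(2.24149 + 0.05182) = 1.51437.
True dip = arctan(1.51437) = 56.6°, dipping toward W (azimuth ≈ 261°).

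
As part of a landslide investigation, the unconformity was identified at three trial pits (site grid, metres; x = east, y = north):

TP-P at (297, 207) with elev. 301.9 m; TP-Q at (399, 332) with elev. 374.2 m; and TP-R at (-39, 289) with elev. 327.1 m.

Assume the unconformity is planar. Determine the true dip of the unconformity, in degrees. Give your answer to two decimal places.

28.20°

Two edge vectors: TP-P→TP-Q = (102, 125, 72.3), TP-P→TP-R = (-336, 82, 25.2).
Normal n = (TP-P→TP-Q) × (TP-P→TP-R) = (-2778.6, -26863.2, 50364).
So ∂z/∂x = −n_x/n_z = 0.05517 and ∂z/∂y = −n_y/n_z = 0.53338.
Gradient magnitude |∇z| = √(a² + b²) = √(0.00304 + 0.28450) = 0.53623.
True dip = arctan(0.53623) = 28.20°, dipping toward S (azimuth ≈ 186°).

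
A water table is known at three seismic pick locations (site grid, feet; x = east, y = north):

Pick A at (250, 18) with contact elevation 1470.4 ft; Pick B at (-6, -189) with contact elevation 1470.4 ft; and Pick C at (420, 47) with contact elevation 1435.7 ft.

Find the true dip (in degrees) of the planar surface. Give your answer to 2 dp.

Let the plane be z = a·x + b·y + c.
Pick B−Pick A: −256a − 207b = 0;  Pick C−Pick A: 170a + 29b = −34.7.
Solving gives a = −0.25869, b = 0.31993.
Gradient magnitude |∇z| = √(a² + b²) = √(0.06692 + 0.10236) = 0.41143.
True dip = arctan(0.41143) = 22.36°, dipping toward SE (azimuth ≈ 141°).

22.36°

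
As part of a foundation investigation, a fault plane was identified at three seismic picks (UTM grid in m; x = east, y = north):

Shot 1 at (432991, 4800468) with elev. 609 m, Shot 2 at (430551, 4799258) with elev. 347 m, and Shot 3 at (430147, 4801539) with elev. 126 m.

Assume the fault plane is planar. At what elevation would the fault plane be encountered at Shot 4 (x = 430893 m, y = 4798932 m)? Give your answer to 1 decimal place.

419.2 m

Let the plane be z = a·x + b·y + c.
Shot 2−Shot 1: −2440a − 1210b = −262;  Shot 3−Shot 1: −2844a + 1071b = −483.
Solving gives a = 0.142874698, b = −0.071582035.
Then c = 609 − a·432991 − b·4800468 = 282372.81.
At (430893, 4798932): z = 61563.7 − 343517.3 + 282372.81 = 419.2 m.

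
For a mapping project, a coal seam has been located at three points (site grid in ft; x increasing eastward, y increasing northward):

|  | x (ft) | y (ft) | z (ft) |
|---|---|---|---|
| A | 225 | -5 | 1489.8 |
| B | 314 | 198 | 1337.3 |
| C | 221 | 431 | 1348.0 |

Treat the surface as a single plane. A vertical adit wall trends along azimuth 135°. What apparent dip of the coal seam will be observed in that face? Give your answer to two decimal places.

Let the plane be z = a·x + b·y + c.
B−A: 89a + 203b = −152.5;  C−A: −4a + 436b = −141.8.
Solving gives a = −0.95175, b = −0.33396.
Unit vector along 135° is (sin 135°, cos 135°) = (0.7071, -0.7071).
Slope in that direction = a·(0.7071) + b·(-0.7071) = −0.43684.
Apparent dip = arctan|0.43684| = 23.60° (true dip is 45.2°, so apparent ≤ true as expected).

23.60°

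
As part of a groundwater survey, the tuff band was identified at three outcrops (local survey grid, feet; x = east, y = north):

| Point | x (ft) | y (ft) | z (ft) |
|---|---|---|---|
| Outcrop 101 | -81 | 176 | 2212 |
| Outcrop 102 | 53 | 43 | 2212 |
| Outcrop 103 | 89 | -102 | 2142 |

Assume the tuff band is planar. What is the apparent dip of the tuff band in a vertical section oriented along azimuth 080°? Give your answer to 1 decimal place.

Let the plane be z = a·x + b·y + c.
Outcrop 102−Outcrop 101: 134a − 133b = 0;  Outcrop 103−Outcrop 101: 170a − 278b = −70.
Solving gives a = 0.63584, b = 0.64062.
Unit vector along 080° is (sin 80°, cos 80°) = (0.9848, 0.1736).
Slope in that direction = a·(0.9848) + b·(0.1736) = 0.73743.
Apparent dip = arctan|0.73743| = 36.4° (true dip is 42.1°, so apparent ≤ true as expected).

36.4°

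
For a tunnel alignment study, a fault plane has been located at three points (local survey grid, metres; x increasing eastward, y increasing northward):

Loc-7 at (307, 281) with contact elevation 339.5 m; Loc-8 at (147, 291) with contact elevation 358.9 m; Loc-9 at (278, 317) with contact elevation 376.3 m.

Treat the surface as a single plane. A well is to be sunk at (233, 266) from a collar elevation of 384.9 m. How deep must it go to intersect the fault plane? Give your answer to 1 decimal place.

55.5 m

Two edge vectors: Loc-7→Loc-8 = (-160, 10, 19.4), Loc-7→Loc-9 = (-29, 36, 36.8).
Normal n = (Loc-7→Loc-8) × (Loc-7→Loc-9) = (-330.4, 5325.4, -5470).
So ∂z/∂x = −n_x/n_z = −0.06040 and ∂z/∂y = −n_y/n_z = 0.97356.
Intercept c from Loc-7: 339.5 + 18.54 − 273.57 = 84.47.
At (233, 266): z_contact = −14.07 + 258.97 + 84.47 = 329.37 m.
Depth below ground = 384.9 − 329.37 = 55.5 m.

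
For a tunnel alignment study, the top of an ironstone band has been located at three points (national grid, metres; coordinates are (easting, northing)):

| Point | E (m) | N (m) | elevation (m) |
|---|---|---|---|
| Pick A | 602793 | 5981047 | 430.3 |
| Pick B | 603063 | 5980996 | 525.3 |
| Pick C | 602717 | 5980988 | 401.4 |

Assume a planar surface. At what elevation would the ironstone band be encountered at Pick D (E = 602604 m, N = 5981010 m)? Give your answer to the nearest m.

362 m

Let the plane be z = a·E + b·N + c.
Pick B−Pick A: 270a − 51b = 95;  Pick C−Pick A: −76a − 59b = −28.9.
Solving gives a = 0.35741190, b = 0.02943552.
Then c = 430.3 − a·602793 − b·5981047 = −391070.34.
At (602604, 5981010): z = 215377.8 + 176054.2 − 391070.34 = 361.7 m.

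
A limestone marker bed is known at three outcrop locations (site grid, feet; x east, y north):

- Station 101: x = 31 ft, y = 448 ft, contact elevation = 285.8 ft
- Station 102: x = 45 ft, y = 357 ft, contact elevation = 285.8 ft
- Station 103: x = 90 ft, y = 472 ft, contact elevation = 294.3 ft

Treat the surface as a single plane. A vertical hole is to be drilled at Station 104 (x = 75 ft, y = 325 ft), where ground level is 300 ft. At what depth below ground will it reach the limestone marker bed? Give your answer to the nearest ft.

11 ft

Let the plane be z = a·x + b·y + c.
Station 102−Station 101: 14a − 91b = 0;  Station 103−Station 101: 59a + 24b = 8.5.
Solving gives a = 0.13558, b = 0.02086.
Then c = 285.8 − a·31 − b·448 = 272.25.
At (75, 325): z_contact = 10.2 + 6.8 + 272.25 = 289.2 ft.
Depth below ground = 300 − 289.2 = 11 ft.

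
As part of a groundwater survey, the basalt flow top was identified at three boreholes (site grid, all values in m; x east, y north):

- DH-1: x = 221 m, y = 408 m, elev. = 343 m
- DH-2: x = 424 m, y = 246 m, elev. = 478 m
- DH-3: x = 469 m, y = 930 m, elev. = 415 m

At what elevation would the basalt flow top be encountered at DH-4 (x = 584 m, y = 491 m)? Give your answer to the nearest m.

Two edge vectors: DH-1→DH-2 = (203, -162, 135), DH-1→DH-3 = (248, 522, 72).
Normal n = (DH-1→DH-2) × (DH-1→DH-3) = (-82134, 18864, 146142).
So ∂z/∂x = −n_x/n_z = 0.56202 and ∂z/∂y = −n_y/n_z = −0.12908.
Intercept c from DH-1: 343 − 124.21 + 52.66 = 271.46.
At (584, 491): z = 328.2 − 63.4 + 271.46 = 536.3 m.

536 m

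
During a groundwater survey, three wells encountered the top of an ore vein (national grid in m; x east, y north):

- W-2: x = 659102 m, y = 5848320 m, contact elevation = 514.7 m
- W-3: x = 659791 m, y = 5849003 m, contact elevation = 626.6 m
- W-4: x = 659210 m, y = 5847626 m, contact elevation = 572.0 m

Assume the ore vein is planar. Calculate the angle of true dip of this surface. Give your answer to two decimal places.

12.26°

Two edge vectors: W-2→W-3 = (689, 683, 111.9), W-2→W-4 = (108, -694, 57.3).
Normal n = (W-2→W-3) × (W-2→W-4) = (116794.5, -27394.5, -551930).
So ∂z/∂x = −n_x/n_z = 0.21161 and ∂z/∂y = −n_y/n_z = −0.04963.
Gradient magnitude |∇z| = √(a² + b²) = √(0.04478 + 0.00246) = 0.21735.
True dip = arctan(0.21735) = 12.26°, dipping toward WNW (azimuth ≈ 283°).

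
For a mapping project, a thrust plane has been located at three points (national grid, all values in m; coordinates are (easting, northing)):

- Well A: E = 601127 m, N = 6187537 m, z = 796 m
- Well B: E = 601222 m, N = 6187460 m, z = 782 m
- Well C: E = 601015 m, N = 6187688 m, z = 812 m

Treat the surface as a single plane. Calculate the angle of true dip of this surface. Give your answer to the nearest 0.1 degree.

Let the plane be z = a·E + b·N + c.
Well B−Well A: 95a − 77b = −14;  Well C−Well A: −112a + 151b = 16.
Solving gives a = −0.15417, b = −0.00839.
Gradient magnitude |∇z| = √(a² + b²) = √(0.02377 + 0.00007) = 0.15440.
True dip = arctan(0.15440) = 8.8°, dipping toward E (azimuth ≈ 087°).

8.8°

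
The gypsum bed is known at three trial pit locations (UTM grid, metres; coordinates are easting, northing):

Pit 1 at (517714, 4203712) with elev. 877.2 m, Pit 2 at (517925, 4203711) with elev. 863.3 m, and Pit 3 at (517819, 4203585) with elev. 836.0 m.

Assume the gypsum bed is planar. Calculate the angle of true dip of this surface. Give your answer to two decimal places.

15.57°

Two edge vectors: Pit 1→Pit 2 = (211, -1, -13.9), Pit 1→Pit 3 = (105, -127, -41.2).
Normal n = (Pit 1→Pit 2) × (Pit 1→Pit 3) = (-1724.1, 7233.7, -26692).
So ∂z/∂easting = −n_x/n_z = −0.06459 and ∂z/∂northing = −n_y/n_z = 0.27101.
Gradient magnitude |∇z| = √(a² + b²) = √(0.00417 + 0.07344) = 0.27860.
True dip = arctan(0.27860) = 15.57°, dipping toward SSE (azimuth ≈ 167°).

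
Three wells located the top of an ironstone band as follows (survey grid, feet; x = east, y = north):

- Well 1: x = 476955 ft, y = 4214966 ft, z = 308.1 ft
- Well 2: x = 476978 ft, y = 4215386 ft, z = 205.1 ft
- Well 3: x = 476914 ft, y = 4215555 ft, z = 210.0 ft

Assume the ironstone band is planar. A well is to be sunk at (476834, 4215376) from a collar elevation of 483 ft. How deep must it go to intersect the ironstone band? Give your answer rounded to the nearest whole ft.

185 ft

Let the plane be z = a·x + b·y + c.
Well 2−Well 1: 23a + 420b = −103;  Well 3−Well 1: −41a + 589b = −98.1.
Solving gives a = −0.63265837, b = −0.21059252.
Then c = 308.1 − a·476955 − b·4214966 = 1189697.97.
At (476834, 4215376): z_contact = −301673.0 − 887726.6 + 1189697.97 = 298.3 ft.
Depth below ground = 483 − 298.3 = 185 ft.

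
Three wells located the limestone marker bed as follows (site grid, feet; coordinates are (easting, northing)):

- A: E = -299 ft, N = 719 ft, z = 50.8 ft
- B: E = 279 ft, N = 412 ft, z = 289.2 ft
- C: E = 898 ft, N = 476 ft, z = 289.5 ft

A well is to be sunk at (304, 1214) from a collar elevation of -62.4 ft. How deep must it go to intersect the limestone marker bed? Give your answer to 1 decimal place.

167.4 ft

Two edge vectors: A→B = (578, -307, 238.4), A→C = (1197, -243, 238.7).
Normal n = (A→B) × (A→C) = (-15349.7, 147396.2, 227025).
So ∂z/∂E = −n_x/n_z = 0.067612 and ∂z/∂N = −n_y/n_z = −0.649251.
Intercept c from A: 50.8 + 20.22 + 466.81 = 537.83.
At (304, 1214): z_contact = 20.55 − 788.19 + 537.83 = -229.81 ft.
Depth below ground = -62.4 − (-229.81) = 167.4 ft.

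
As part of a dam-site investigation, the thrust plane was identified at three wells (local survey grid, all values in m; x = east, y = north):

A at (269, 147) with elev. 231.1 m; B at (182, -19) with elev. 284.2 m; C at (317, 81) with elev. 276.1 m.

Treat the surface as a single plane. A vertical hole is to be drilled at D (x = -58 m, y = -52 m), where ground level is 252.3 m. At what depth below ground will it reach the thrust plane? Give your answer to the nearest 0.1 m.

Two edge vectors: A→B = (-87, -166, 53.1), A→C = (48, -66, 45).
Normal n = (A→B) × (A→C) = (-3965.4, 6463.8, 13710).
So ∂z/∂x = −n_x/n_z = 0.28923 and ∂z/∂y = −n_y/n_z = −0.47147.
Intercept c from A: 231.1 − 77.80 + 69.31 = 222.60.
At (-58, -52): z_contact = −16.78 + 24.52 + 222.60 = 230.34 m.
Depth below ground = 252.3 − 230.34 = 22.0 m.

22.0 m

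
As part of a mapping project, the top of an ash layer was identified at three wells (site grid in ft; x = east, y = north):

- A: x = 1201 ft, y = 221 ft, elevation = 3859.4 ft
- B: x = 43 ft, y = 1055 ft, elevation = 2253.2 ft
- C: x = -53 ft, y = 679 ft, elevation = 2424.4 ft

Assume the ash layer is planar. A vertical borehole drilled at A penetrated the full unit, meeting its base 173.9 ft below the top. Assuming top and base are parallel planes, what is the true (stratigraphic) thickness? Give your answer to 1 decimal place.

Let the plane be z = a·x + b·y + c.
B−A: −1158a + 834b = −1606.2;  C−A: −1254a + 458b = −1435.
Solving gives a = 0.89462, b = −0.68373.
|∇z| = √(a²+b²) = 1.12598, so dip δ = arctan(1.12598) = 48.39°.
True thickness = vertical thickness × cos δ = 173.9 × cos 48.39° = 115.5 ft.

115.5 ft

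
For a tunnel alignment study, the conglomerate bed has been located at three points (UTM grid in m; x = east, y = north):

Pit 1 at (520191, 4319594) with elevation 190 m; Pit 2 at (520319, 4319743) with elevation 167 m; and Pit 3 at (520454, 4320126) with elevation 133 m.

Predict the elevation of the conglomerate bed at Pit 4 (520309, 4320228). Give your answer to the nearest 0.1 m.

Let the plane be z = a·x + b·y + c.
Pit 2−Pit 1: 128a + 149b = −23;  Pit 3−Pit 1: 263a + 532b = −57.
Solving gives a = −0.129475250, b = −0.043135356.
Then c = 190 − a·520191 − b·4319594 = 253869.08.
At (520309, 4320228): z = −67367.1 − 186354.6 + 253869.08 = 147.4 m.

147.4 m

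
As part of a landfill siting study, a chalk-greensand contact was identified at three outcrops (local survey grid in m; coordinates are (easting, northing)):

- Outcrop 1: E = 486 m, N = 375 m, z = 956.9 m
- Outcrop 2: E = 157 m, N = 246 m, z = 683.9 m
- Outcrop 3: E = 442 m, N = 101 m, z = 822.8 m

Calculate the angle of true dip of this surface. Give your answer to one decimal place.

Two edge vectors: Outcrop 1→Outcrop 2 = (-329, -129, -273), Outcrop 1→Outcrop 3 = (-44, -274, -134.1).
Normal n = (Outcrop 1→Outcrop 2) × (Outcrop 1→Outcrop 3) = (-57503.1, -32106.9, 84470).
So ∂z/∂E = −n_x/n_z = 0.68075 and ∂z/∂N = −n_y/n_z = 0.38010.
Gradient magnitude |∇z| = √(a² + b²) = √(0.46342 + 0.14447) = 0.77968.
True dip = arctan(0.77968) = 37.9°, dipping toward WSW (azimuth ≈ 241°).

37.9°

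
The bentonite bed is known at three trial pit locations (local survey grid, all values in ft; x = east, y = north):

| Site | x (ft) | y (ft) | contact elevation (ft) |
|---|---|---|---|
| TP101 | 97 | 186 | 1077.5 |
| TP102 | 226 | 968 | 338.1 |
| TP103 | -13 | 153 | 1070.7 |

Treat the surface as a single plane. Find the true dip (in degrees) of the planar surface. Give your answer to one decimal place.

46.9°

Two edge vectors: TP101→TP102 = (129, 782, -739.4), TP101→TP103 = (-110, -33, -6.8).
Normal n = (TP101→TP102) × (TP101→TP103) = (-29717.8, 82211.2, 81763).
So ∂z/∂x = −n_x/n_z = 0.36346 and ∂z/∂y = −n_y/n_z = −1.00548.
Gradient magnitude |∇z| = √(a² + b²) = √(0.13211 + 1.01099) = 1.06916.
True dip = arctan(1.06916) = 46.9°, dipping toward NNW (azimuth ≈ 340°).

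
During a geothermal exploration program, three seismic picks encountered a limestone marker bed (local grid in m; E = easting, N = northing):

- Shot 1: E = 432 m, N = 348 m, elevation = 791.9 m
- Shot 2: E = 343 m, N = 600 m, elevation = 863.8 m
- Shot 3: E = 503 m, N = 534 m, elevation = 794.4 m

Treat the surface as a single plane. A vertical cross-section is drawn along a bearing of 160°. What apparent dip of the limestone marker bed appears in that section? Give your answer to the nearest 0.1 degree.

Two edge vectors: Shot 1→Shot 2 = (-89, 252, 71.9), Shot 1→Shot 3 = (71, 186, 2.5).
Normal n = (Shot 1→Shot 2) × (Shot 1→Shot 3) = (-12743.4, 5327.4, -34446).
So ∂z/∂E = −n_x/n_z = −0.36995 and ∂z/∂N = −n_y/n_z = 0.15466.
Unit vector along 160° is (sin 160°, cos 160°) = (0.3420, -0.9397).
Slope in that direction = a·(0.3420) + b·(-0.9397) = −0.27186.
Apparent dip = arctan|0.27186| = 15.2° (true dip is 21.8°, so apparent ≤ true as expected).

15.2°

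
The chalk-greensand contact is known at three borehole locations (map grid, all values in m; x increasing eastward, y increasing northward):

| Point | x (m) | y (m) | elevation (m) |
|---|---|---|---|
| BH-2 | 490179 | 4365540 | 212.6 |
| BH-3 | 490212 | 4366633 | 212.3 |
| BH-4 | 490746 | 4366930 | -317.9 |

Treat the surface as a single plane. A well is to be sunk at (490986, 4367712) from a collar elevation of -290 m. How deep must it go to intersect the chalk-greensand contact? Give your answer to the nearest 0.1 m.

246.6 m

Two edge vectors: BH-2→BH-3 = (33, 1093, -0.3), BH-2→BH-4 = (567, 1390, -530.5).
Normal n = (BH-2→BH-3) × (BH-2→BH-4) = (-579419.5, 17336.4, -573861).
So ∂z/∂x = −n_x/n_z = −1.009686144 and ∂z/∂y = −n_y/n_z = 0.030210103.
Intercept c from BH-2: 212.6 + 494926.94 − 131883.41 = 363256.13.
At (490986, 4367712): z_contact = −495741.76 + 131949.03 + 363256.13 = -536.60 m.
Depth below ground = -290 − (-536.60) = 246.6 m.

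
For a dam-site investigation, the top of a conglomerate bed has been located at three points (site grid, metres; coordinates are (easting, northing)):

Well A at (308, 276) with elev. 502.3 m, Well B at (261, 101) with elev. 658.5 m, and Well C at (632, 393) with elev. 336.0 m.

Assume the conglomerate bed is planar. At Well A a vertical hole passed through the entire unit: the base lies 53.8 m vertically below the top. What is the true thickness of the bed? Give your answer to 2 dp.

Let the plane be z = a·E + b·N + c.
Well B−Well A: −47a − 175b = 156.2;  Well C−Well A: 324a + 117b = −166.3.
Solving gives a = −0.21146, b = −0.83578.
|∇z| = √(a²+b²) = 0.86212, so dip δ = arctan(0.86212) = 40.77°.
True thickness = vertical thickness × cos δ = 53.8 × cos 40.77° = 40.75 m.

40.75 m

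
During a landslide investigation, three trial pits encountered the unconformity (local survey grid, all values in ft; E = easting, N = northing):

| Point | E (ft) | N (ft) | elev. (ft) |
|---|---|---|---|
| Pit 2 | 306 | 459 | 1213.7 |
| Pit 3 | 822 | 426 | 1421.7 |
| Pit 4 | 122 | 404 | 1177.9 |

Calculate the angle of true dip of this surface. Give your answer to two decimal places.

Two edge vectors: Pit 2→Pit 3 = (516, -33, 208), Pit 2→Pit 4 = (-184, -55, -35.8).
Normal n = (Pit 2→Pit 3) × (Pit 2→Pit 4) = (12621.4, -19799.2, -34452).
So ∂z/∂E = −n_x/n_z = 0.36635 and ∂z/∂N = −n_y/n_z = −0.57469.
Gradient magnitude |∇z| = √(a² + b²) = √(0.13421 + 0.33027) = 0.68153.
True dip = arctan(0.68153) = 34.28°, dipping toward NNW (azimuth ≈ 327°).

34.28°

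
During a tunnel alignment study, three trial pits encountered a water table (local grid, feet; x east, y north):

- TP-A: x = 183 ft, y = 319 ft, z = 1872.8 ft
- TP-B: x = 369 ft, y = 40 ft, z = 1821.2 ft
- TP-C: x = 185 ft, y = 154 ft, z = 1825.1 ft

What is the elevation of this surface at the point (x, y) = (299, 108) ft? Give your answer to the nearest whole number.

1830 ft

Two edge vectors: TP-A→TP-B = (186, -279, -51.6), TP-A→TP-C = (2, -165, -47.7).
Normal n = (TP-A→TP-B) × (TP-A→TP-C) = (4794.3, 8769, -30132).
So ∂z/∂x = −n_x/n_z = 0.15911 and ∂z/∂y = −n_y/n_z = 0.29102.
Intercept c from TP-A: 1872.8 − 29.12 − 92.84 = 1750.85.
At (299, 108): z = 47.6 + 31.4 + 1750.85 = 1829.9 ft.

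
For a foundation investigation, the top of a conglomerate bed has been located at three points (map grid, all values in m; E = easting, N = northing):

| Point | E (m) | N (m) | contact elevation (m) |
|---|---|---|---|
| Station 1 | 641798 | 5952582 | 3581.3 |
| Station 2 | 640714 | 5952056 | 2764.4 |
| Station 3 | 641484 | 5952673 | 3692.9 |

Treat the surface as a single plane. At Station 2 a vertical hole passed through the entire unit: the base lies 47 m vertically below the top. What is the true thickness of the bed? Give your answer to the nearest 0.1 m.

26.9 m

Let the plane be z = a·E + b·N + c.
Station 2−Station 1: −1084a − 526b = −816.9;  Station 3−Station 1: −314a + 91b = 111.6.
Solving gives a = 0.05927, b = 1.43089.
|∇z| = √(a²+b²) = 1.43212, so dip δ = arctan(1.43212) = 55.07°.
True thickness = vertical thickness × cos δ = 47 × cos 55.07° = 26.9 m.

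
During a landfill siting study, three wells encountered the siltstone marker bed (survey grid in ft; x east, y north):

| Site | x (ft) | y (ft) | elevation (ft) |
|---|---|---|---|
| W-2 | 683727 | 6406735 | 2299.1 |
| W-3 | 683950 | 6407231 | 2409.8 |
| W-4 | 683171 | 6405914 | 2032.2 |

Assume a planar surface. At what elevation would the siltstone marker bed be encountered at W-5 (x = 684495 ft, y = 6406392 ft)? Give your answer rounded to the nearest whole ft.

2635 ft

Two edge vectors: W-2→W-3 = (223, 496, 110.7), W-2→W-4 = (-556, -821, -266.9).
Normal n = (W-2→W-3) × (W-2→W-4) = (-41497.7, -2030.5, 92693).
So ∂z/∂x = −n_x/n_z = 0.44768969 and ∂z/∂y = −n_y/n_z = 0.02190565.
Intercept c from W-2: 2299.1 − 306097.53 − 140343.67 = −444142.09.
At (684495, 6406392): z = 306441.4 + 140336.2 − 444142.09 = 2635.4 ft.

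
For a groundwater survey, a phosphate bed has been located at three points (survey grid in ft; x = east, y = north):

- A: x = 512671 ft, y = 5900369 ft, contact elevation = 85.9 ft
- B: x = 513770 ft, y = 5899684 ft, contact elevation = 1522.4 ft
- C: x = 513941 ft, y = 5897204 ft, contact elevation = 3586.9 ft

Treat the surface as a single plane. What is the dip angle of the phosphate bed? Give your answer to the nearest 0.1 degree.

48.5°

Two edge vectors: A→B = (1099, -685, 1436.5), A→C = (1270, -3165, 3501).
Normal n = (A→B) × (A→C) = (2148337.5, -2023244, -2608385).
So ∂z/∂x = −n_x/n_z = 0.82363 and ∂z/∂y = −n_y/n_z = −0.77567.
Gradient magnitude |∇z| = √(a² + b²) = √(0.67836 + 0.60166) = 1.13138.
True dip = arctan(1.13138) = 48.5°, dipping toward NW (azimuth ≈ 313°).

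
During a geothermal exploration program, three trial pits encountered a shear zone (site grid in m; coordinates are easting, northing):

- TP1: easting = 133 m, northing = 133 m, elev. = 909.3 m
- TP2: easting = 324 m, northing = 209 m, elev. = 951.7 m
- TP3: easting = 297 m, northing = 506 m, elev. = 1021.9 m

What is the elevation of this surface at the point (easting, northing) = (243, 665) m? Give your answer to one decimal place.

Let the plane be z = a·easting + b·northing + c.
TP2−TP1: 191a + 76b = 42.4;  TP3−TP1: 164a + 373b = 112.6.
Solving gives a = 0.12347, b = 0.24759.
Then c = 909.3 − a·133 − b·133 = 859.95.
At (243, 665): z = 30.0 + 164.6 + 859.95 = 1054.6 m.

1054.6 m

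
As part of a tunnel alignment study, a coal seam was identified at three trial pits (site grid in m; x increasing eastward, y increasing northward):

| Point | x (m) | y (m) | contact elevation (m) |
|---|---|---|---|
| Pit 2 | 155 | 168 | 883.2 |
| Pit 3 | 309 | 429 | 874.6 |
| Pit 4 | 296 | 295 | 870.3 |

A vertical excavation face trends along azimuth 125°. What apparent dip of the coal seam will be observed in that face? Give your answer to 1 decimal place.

Two edge vectors: Pit 2→Pit 3 = (154, 261, -8.6), Pit 2→Pit 4 = (141, 127, -12.9).
Normal n = (Pit 2→Pit 3) × (Pit 2→Pit 4) = (-2274.7, 774, -17243).
So ∂z/∂x = −n_x/n_z = −0.13192 and ∂z/∂y = −n_y/n_z = 0.04489.
Unit vector along 125° is (sin 125°, cos 125°) = (0.8192, -0.5736).
Slope in that direction = a·(0.8192) + b·(-0.5736) = −0.13381.
Apparent dip = arctan|0.13381| = 7.6° (true dip is 7.9°, so apparent ≤ true as expected).

7.6°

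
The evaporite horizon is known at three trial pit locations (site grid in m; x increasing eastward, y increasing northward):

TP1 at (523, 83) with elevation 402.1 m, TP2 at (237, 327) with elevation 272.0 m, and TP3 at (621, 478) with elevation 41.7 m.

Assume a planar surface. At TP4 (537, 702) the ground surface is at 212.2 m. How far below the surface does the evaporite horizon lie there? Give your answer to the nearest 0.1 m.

Let the plane be z = a·x + b·y + c.
TP2−TP1: −286a + 244b = −130.1;  TP3−TP1: 98a + 395b = −360.4.
Solving gives a = −0.26700, b = −0.84616.
Then c = 402.1 − a·523 − b·83 = 611.97.
At (537, 702): z_contact = −143.38 − 594.00 + 611.97 = -125.41 m.
Depth below ground = 212.2 − (-125.41) = 337.6 m.

337.6 m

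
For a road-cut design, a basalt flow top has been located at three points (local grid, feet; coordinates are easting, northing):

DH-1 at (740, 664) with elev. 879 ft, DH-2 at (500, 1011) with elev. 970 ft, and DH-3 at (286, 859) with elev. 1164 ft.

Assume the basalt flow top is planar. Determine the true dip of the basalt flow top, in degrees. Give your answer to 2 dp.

Two edge vectors: DH-1→DH-2 = (-240, 347, 91), DH-1→DH-3 = (-454, 195, 285).
Normal n = (DH-1→DH-2) × (DH-1→DH-3) = (81150, 27086, 110738).
So ∂z/∂easting = −n_x/n_z = −0.73281 and ∂z/∂northing = −n_y/n_z = −0.24460.
Gradient magnitude |∇z| = √(a² + b²) = √(0.53701 + 0.05983) = 0.77255.
True dip = arctan(0.77255) = 37.69°, dipping toward ENE (azimuth ≈ 072°).

37.69°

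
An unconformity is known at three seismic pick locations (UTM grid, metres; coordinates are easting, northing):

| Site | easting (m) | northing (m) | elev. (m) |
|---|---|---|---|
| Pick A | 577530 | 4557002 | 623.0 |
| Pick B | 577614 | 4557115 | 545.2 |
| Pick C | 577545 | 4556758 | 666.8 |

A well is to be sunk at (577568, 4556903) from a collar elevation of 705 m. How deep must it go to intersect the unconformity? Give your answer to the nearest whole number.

84 m

Two edge vectors: Pick A→Pick B = (84, 113, -77.8), Pick A→Pick C = (15, -244, 43.8).
Normal n = (Pick A→Pick B) × (Pick A→Pick C) = (-14033.8, -4846.2, -22191).
So ∂z/∂easting = −n_x/n_z = −0.63240954 and ∂z/∂northing = −n_y/n_z = −0.21838583.
Intercept c from Pick A: 623 + 365235.48 + 995184.67 = 1361043.15.
At (577568, 4556903): z_contact = −365259.5 − 995163.1 + 1361043.15 = 620.6 m.
Depth below ground = 705 − 620.6 = 84 m.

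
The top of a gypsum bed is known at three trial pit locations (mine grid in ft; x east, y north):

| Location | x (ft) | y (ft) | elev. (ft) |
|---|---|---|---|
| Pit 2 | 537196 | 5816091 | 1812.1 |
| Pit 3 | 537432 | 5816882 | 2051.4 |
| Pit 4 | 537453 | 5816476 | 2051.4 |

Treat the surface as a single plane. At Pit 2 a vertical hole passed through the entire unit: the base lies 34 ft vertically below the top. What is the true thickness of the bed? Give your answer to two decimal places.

Two edge vectors: Pit 2→Pit 3 = (236, 791, 239.3), Pit 2→Pit 4 = (257, 385, 239.3).
Normal n = (Pit 2→Pit 3) × (Pit 2→Pit 4) = (97155.8, 5025.3, -112427).
So ∂z/∂x = −n_x/n_z = 0.86417 and ∂z/∂y = −n_y/n_z = 0.04470.
|∇z| = √(a²+b²) = 0.86532, so dip δ = arctan(0.86532) = 40.87°.
True thickness = vertical thickness × cos δ = 34 × cos 40.87° = 25.71 ft.

25.71 ft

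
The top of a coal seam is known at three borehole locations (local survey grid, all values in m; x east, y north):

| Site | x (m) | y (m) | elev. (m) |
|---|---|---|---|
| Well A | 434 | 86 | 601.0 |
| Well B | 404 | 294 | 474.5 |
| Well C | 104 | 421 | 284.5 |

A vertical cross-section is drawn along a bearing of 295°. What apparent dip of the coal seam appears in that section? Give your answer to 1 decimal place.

Two edge vectors: Well A→Well B = (-30, 208, -126.5), Well A→Well C = (-330, 335, -316.5).
Normal n = (Well A→Well B) × (Well A→Well C) = (-23454.5, 32250, 58590).
So ∂z/∂x = −n_x/n_z = 0.40032 and ∂z/∂y = −n_y/n_z = −0.55044.
Unit vector along 295° is (sin 295°, cos 295°) = (-0.9063, 0.4226).
Slope in that direction = a·(-0.9063) + b·(0.4226) = −0.59543.
Apparent dip = arctan|0.59543| = 30.8° (true dip is 34.2°, so apparent ≤ true as expected).

30.8°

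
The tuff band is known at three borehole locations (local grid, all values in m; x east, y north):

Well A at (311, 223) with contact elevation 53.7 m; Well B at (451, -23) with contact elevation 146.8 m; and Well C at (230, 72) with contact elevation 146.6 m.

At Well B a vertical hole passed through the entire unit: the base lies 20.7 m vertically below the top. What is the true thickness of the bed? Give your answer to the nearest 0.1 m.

Two edge vectors: Well A→Well B = (140, -246, 93.1), Well A→Well C = (-81, -151, 92.9).
Normal n = (Well A→Well B) × (Well A→Well C) = (-8795.3, -20547.1, -41066).
So ∂z/∂x = −n_x/n_z = −0.21417 and ∂z/∂y = −n_y/n_z = −0.50034.
|∇z| = √(a²+b²) = 0.54426, so dip δ = arctan(0.54426) = 28.56°.
True thickness = vertical thickness × cos δ = 20.7 × cos 28.56° = 18.2 m.

18.2 m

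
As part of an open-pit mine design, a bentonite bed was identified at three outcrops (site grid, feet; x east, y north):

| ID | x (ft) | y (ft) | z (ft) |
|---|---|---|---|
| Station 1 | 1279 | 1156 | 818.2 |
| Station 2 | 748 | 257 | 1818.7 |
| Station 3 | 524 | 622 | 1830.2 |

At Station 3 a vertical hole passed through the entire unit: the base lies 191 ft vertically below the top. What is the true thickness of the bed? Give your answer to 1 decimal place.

128.6 ft

Let the plane be z = a·x + b·y + c.
Station 2−Station 1: −531a − 899b = 1000.5;  Station 3−Station 1: −755a − 534b = 1012.
Solving gives a = −0.95023, b = −0.55165.
|∇z| = √(a²+b²) = 1.09875, so dip δ = arctan(1.09875) = 47.69°.
True thickness = vertical thickness × cos δ = 191 × cos 47.69° = 128.6 ft.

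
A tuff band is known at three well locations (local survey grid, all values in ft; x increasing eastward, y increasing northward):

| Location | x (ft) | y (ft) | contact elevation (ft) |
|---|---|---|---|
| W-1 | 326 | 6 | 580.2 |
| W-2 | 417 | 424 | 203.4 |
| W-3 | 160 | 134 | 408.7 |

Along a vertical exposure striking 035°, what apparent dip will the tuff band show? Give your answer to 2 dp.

31.96°

Two edge vectors: W-1→W-2 = (91, 418, -376.8), W-1→W-3 = (-166, 128, -171.5).
Normal n = (W-1→W-2) × (W-1→W-3) = (-23456.6, 78155.3, 81036).
So ∂z/∂x = −n_x/n_z = 0.28946 and ∂z/∂y = −n_y/n_z = −0.96445.
Unit vector along 035° is (sin 35°, cos 35°) = (0.5736, 0.8192).
Slope in that direction = a·(0.5736) + b·(0.8192) = −0.62401.
Apparent dip = arctan|0.62401| = 31.96° (true dip is 45.2°, so apparent ≤ true as expected).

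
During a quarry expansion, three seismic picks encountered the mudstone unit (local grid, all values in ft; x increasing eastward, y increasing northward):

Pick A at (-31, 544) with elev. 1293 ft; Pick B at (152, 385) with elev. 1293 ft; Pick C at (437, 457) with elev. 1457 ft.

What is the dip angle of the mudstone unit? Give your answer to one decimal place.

Let the plane be z = a·x + b·y + c.
Pick B−Pick A: 183a − 159b = 0;  Pick C−Pick A: 468a − 87b = 164.
Solving gives a = 0.44581, b = 0.51310.
Gradient magnitude |∇z| = √(a² + b²) = √(0.19875 + 0.26328) = 0.67972.
True dip = arctan(0.67972) = 34.2°, dipping toward SW (azimuth ≈ 221°).

34.2°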